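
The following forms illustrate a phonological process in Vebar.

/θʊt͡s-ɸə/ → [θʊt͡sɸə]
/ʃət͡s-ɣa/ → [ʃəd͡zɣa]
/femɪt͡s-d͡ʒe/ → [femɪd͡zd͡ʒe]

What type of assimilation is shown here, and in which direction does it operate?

The segment that alternates is /t͡s/, which surfaces as [d͡z] when adjacent to /ɣ/.
The change voiceless → voiced matches the voicing of the following /ɣ/, identifying this as voicing assimilation.
Place and manner are unchanged, so the assimilation is partial, not total.
The other alternating form patterns the same way: /t͡s/ → [d͡z] before /d͡ʒ/ (voiceless → voiced, matching voiced) — only voicing changes, and always toward the following segment.
Nothing changes in [θʊt͡sɸə]: there the adjacent consonants already agree in voicing (/t͡s/ and /ɸ/ are both voiceless), so this form is consistent with the same rule.
Since the segment that changes precedes the conditioning segment, the assimilation is regressive.

regressive voicing assimilation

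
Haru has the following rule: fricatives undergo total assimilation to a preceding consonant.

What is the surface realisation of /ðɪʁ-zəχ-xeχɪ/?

/z/ is the segment targeted by the rule; it sits immediately after /ʁ/, so it assimilates completely and surfaces as [ʁ].
At the second juncture, /x/ likewise becomes [χ] adjacent to /χ/.

[ðɪʁʁəχχeχɪ]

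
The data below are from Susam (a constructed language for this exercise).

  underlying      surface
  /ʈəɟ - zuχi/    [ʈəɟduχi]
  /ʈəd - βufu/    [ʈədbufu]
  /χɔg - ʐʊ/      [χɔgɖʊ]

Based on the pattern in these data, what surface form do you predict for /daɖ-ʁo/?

[daɖɢo]

The data show progressive manner assimilation: /z/ → [d] after /ɟ/; /β/ → [b] after /d/; /ʐ/ → [ɖ] after /g/. In each pair only manner changes, matching the preceding consonant, while place and voice stay constant.
The rule targets /ʁ/ (voiced uvular fricative), which sits after the trigger /ɖ/ (stop).
Changing only its manner to stop gives [ɢ] — the voiced uvular stop.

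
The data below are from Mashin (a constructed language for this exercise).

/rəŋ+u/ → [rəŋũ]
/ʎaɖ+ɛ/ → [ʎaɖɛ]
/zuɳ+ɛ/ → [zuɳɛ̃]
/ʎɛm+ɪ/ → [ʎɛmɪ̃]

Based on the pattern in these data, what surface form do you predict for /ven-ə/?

The data show progressive nasality assimilation (vowel nasalisation): /u/ → [ũ] after /ŋ/; /ɛ/ → [ɛ̃] after /ɳ/; /ɪ/ → [ɪ̃] after /m/ — a vowel is nasalised by an immediately preceding nasal consonant.
No change occurs in [ʎaɖɛ] because the vowel at the boundary is adjacent to an oral consonant, not a nasal (/ɛ/ next to /ɖ/).
/ə/ sits next to the nasal /n/ and is therefore nasalised to [ə̃].

[venə̃]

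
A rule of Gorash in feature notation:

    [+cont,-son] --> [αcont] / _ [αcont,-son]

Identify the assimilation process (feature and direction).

regressive manner assimilation

The shared variable α links the value of [cont] on the target to that of the neighbouring obstruent. [cont] distinguishes stops from fricatives — a manner-of-articulation feature — so this is manner assimilation.
The conditioning segment sits to the right of the focus bar, meaning the trigger follows the segment that changes — regressive assimilation.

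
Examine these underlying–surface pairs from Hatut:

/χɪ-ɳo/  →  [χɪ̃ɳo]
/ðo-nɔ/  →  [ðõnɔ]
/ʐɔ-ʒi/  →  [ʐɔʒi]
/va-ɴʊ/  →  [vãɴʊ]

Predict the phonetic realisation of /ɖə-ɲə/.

[ɖə̃ɲə]

The data show regressive nasality assimilation (vowel nasalisation): /ɪ/ → [ɪ̃] before /ɳ/; /o/ → [õ] before /n/; /a/ → [ã] before /ɴ/ — a vowel is nasalised by an immediately following nasal consonant.
No change occurs in [ʐɔʒi] because the vowel at the boundary is adjacent to an oral consonant, not a nasal (/ɔ/ next to /ʒ/).
The vowel /ə/ is adjacent to the following nasal /ɲ/, so it acquires [+nasal] and surfaces as [ə̃].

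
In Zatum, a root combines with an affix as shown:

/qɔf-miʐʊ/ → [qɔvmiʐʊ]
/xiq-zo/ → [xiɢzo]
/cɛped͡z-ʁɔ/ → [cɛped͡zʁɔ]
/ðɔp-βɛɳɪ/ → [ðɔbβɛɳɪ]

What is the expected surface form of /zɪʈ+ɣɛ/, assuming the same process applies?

The data show regressive voicing assimilation: /f/ → [v] before /m/; /q/ → [ɢ] before /z/; /p/ → [b] before /β/. In each pair only voicing changes, matching the following consonant, while place and manner stay constant.
No alternation appears in [cɛped͡zʁɔ]: there the adjacent consonants already agree in voicing (/d͡z/ and /ʁ/ are both voiced), so this form is consistent with the same rule.
The rule targets /ʈ/ (voiceless retroflex stop), which sits before the trigger /ɣ/ (voiced).
Changing only its voicing to voiced gives [ɖ] — the voiced retroflex stop.

[zɪɖɣɛ]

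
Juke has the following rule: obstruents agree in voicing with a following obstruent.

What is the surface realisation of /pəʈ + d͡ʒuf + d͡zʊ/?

[pəɖd͡ʒuvd͡zʊ]

The rule targets /ʈ/ (voiceless retroflex stop), which sits before the trigger /d͡ʒ/ (voiced).
The voiced retroflex stop is [ɖ], so /ʈ/ → [ɖ].
The same rule applies at the second boundary: /f/ → [v] next to /d͡z/.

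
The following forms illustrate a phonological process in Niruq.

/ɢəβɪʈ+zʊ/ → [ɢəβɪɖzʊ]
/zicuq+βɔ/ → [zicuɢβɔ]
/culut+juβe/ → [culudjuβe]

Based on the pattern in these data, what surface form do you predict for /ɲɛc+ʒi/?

The data show regressive voicing assimilation: /ʈ/ → [ɖ] before /z/; /q/ → [ɢ] before /β/; /t/ → [d] before /j/. In each pair only voicing changes, matching the following consonant, while place and manner stay constant.
/c/ is a voiceless palatal stop. The following trigger /ʒ/ is voiced, so /c/ must become voiced as well.
The voiced palatal stop is [ɟ], so /c/ → [ɟ].

[ɲɛɟʒi]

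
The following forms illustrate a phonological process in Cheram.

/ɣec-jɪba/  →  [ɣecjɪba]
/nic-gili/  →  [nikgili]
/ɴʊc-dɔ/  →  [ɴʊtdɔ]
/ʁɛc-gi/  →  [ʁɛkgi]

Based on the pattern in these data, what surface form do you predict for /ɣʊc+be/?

[ɣʊpbe]

The data show regressive place assimilation: /c/ → [k] before /g/; /c/ → [t] before /d/. In each pair only place changes, matching the following consonant, while manner and voice stay constant.
Nothing changes in [ɣecjɪba]: there the adjacent consonants already agree in place (/c/ and /j/ are both palatal), so this form is consistent with the same rule.
/c/ is a voiceless palatal stop. The following trigger /b/ is bilabial, so /c/ must become bilabial as well.
A voiceless bilabial stop is [p], so the surface segment is [p].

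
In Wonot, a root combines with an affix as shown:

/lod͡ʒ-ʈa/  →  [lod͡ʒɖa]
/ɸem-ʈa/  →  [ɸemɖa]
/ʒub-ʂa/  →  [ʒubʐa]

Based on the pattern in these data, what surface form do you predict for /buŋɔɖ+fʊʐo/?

The data show progressive voicing assimilation: /ʈ/ → [ɖ] after /d͡ʒ/; /ʈ/ → [ɖ] after /m/; /ʂ/ → [ʐ] after /b/. In each pair only voicing changes, matching the preceding consonant, while place and manner stay constant.
/f/ is a voiceless labiodental fricative. The preceding trigger /ɖ/ is voiced, so /f/ must become voiced as well.
Changing only its voicing to voiced gives [v] — the voiced labiodental fricative.

[buŋɔɖvʊʐo]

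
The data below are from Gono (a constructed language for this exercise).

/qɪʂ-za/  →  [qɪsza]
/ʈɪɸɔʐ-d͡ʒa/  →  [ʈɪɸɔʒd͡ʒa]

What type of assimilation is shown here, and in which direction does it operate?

Comparing underlying and surface forms, /ʂ/ → [s] is the alternation; the neighbouring /z/ is constant.
/ʂ/ is retroflex while /z/ is alveolar; the output [s] is alveolar, matching the trigger — so the feature that spreads is place.
Manner and voice are unchanged, so the assimilation is partial, not total.
The same holds elsewhere in the data: /ʐ/ → [ʒ] before /d͡ʒ/ (retroflex → postalveolar, matching postalveolar) — only place changes, and always toward the following segment.
The trigger is the following segment, so the direction is regressive (anticipatory).

regressive place assimilation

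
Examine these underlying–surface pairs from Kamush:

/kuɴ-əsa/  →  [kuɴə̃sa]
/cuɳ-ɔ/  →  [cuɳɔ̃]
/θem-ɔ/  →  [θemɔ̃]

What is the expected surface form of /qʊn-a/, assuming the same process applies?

[qʊnã]

The data show progressive nasality assimilation (vowel nasalisation): /ə/ → [ə̃] after /ɴ/; /ɔ/ → [ɔ̃] after /ɳ/; /ɔ/ → [ɔ̃] after /m/ — a vowel is nasalised by an immediately preceding nasal consonant.
/a/ sits next to the nasal /n/ and is therefore nasalised to [ã].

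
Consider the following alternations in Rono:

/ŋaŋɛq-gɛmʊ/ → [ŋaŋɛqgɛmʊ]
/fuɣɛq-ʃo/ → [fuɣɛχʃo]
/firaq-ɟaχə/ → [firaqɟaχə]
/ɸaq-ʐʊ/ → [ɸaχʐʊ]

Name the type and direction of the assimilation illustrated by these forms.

regressive manner assimilation

The segment that alternates is /q/, which surfaces as [χ] when adjacent to /ʃ/.
The change stop → fricative matches the manner of the following /ʃ/, identifying this as manner assimilation.
Place and voice are unchanged, so the assimilation is partial, not total.
The other alternating form patterns the same way: /q/ → [χ] before /ʐ/ (stop → fricative, matching a fricative) — only manner changes, and always toward the following segment.
Nothing changes in [ŋaŋɛqgɛmʊ], [firaqɟaχə]: there the adjacent consonants already agree in manner (/q/ and /g/ are both stops; /q/ and /ɟ/ are both stops), so these forms are consistent with the same rule.
Since the segment that changes precedes the conditioning segment, the assimilation is regressive.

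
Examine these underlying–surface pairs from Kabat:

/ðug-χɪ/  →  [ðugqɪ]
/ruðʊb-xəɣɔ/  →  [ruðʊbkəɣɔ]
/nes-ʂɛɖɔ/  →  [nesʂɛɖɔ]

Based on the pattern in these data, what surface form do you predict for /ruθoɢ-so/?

The data show progressive manner assimilation: /χ/ → [q] after /g/; /x/ → [k] after /b/. In each pair only manner changes, matching the preceding consonant, while place and voice stay constant.
Nothing changes in [nesʂɛɖɔ]: there the adjacent consonants already agree in manner (/ʂ/ and /s/ are both fricatives), so this form is consistent with the same rule.
/s/ is a voiceless alveolar fricative. The preceding trigger /ɢ/ is a stop, so /s/ must become a stop as well.
Changing only its manner to stop gives [t] — the voiceless alveolar stop.

[ruθoɢto]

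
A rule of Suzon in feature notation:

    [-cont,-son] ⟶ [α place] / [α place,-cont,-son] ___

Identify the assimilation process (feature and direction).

The rule copies the place features (abbreviated [place]) from the environment onto the target, so the assimilating feature is place.
The conditioning segment sits to the left of the focus bar, meaning the trigger precedes the segment that changes — progressive assimilation.

progressive place assimilation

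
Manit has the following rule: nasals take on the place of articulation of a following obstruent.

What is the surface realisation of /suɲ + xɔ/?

/ɲ/ is a voiced palatal nasal. The following trigger /x/ is velar, so /ɲ/ must become velar as well.
Changing only its place to velar gives [ŋ] — the voiced velar nasal.

[suŋxɔ]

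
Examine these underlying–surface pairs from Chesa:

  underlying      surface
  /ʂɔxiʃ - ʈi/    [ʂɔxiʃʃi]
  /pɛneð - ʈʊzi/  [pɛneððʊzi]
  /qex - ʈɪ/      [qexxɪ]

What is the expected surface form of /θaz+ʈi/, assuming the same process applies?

[θazzi]

The data show progressive total assimilation (/ʈ/ → [ʃ] after /ʃ/; /ʈ/ → [ð] after /ð/; /ʈ/ → [x] after /x/): in every case the target segment becomes identical to its preceding neighbour, copying more than a single feature.
/ʈ/ is the segment targeted by the rule; it sits immediately after /z/, so it assimilates completely and surfaces as [z].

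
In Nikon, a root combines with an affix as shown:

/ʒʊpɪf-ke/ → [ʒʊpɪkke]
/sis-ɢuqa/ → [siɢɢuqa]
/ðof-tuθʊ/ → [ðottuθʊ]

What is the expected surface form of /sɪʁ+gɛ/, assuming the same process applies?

The data show regressive total assimilation (/f/ → [k] before /k/; /s/ → [ɢ] before /ɢ/; /f/ → [t] before /t/): in every case the target segment becomes identical to its following neighbour, copying more than a single feature.
/ʁ/ is the segment targeted by the rule; it sits immediately before /g/, so it assimilates completely and surfaces as [g].

[sɪggɛ]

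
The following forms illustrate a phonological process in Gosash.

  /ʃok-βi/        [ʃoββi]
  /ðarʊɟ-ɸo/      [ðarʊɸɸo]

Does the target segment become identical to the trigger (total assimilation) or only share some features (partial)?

The segment that alternates is /k/, which surfaces as [β] when adjacent to /β/.
The output [β] is identical to the trigger /β/ — every feature (place, manner, voicing) has been copied — so this is total assimilation.
The other form behaves the same way: /ɟ/ → [ɸ] before /ɸ/ — in each case the output is a copy of the following consonant.

total assimilation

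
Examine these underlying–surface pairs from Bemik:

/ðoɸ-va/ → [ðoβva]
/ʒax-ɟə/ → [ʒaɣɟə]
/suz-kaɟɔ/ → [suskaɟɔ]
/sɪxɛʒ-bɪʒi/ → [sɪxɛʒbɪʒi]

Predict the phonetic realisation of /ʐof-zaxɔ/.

The data show regressive voicing assimilation: /ɸ/ → [β] before /v/; /x/ → [ɣ] before /ɟ/; /z/ → [s] before /k/. In each pair only voicing changes, matching the following consonant, while place and manner stay constant.
Nothing changes in [sɪxɛʒbɪʒi]: there the adjacent consonants already agree in voicing (/ʒ/ and /b/ are both voiced), so this form is consistent with the same rule.
The rule targets /f/ (voiceless labiodental fricative), which sits before the trigger /z/ (voiced).
A voiced labiodental fricative is [v], so the surface segment is [v].

[ʐovzaxɔ]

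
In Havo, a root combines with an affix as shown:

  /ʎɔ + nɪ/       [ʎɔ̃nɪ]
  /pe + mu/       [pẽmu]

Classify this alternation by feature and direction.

The vowel /ɔ/ surfaces as nasalised [ɔ̃] next to the following nasal /n/ — it has acquired the [+nasal] feature of its neighbour.
Likewise in the remaining data: /e/ → [ẽ] before /m/ — each time a vowel is nasalised next to a following nasal.
Because the conditioning nasal is to the right of the vowel that changes, the process is regressive (anticipatory).

regressive nasality assimilation (vowel nasalisation)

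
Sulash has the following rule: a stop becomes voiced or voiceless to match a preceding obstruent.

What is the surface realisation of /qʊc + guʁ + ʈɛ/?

[qʊckuʁɖɛ]

The rule targets /g/ (voiced velar stop), which sits after the trigger /c/ (voiceless).
Changing only its voicing to voiceless gives [k] — the voiceless velar stop.
At the second juncture, /ʈ/ likewise becomes [ɖ] adjacent to /ʁ/.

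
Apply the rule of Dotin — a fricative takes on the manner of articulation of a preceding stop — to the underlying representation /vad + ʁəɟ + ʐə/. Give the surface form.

/ʁ/ is a voiced uvular fricative. The preceding trigger /d/ is a stop, so /ʁ/ must become a stop as well.
Changing only its manner to stop gives [ɢ] — the voiced uvular stop.
The same rule applies at the second boundary: /ʐ/ → [ɖ] next to /ɟ/.

[vadɢəɟɖə]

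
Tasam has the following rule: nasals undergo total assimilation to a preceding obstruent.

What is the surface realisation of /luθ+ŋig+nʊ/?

[luθθiggʊ]

/ŋ/ is the segment targeted by the rule; it sits immediately after /θ/, so it assimilates completely and surfaces as [θ].
At the second juncture, /n/ likewise becomes [g] adjacent to /g/.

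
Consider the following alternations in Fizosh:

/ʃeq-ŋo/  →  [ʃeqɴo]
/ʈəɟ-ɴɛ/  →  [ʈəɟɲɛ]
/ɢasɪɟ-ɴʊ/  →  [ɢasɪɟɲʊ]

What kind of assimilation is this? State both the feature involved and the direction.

progressive place assimilation

Comparing underlying and surface forms, /ŋ/ → [ɴ] is the alternation; the neighbouring /q/ is constant.
/ŋ/ is velar while /q/ is uvular; the output [ɴ] is uvular, matching the trigger — so the feature that spreads is place.
Manner and voice are unchanged, so the assimilation is partial, not total.
The same holds elsewhere in the data: /ɴ/ → [ɲ] after /ɟ/ (uvular → palatal, matching palatal) — only place changes, and always toward the preceding segment.
The trigger is the preceding segment, so the direction is progressive (perseverative).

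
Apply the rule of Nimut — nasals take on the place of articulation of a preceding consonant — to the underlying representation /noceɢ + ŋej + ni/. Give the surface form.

The rule targets /ŋ/ (voiced velar nasal), which sits after the trigger /ɢ/ (uvular).
The voiced uvular nasal is [ɴ], so /ŋ/ → [ɴ].
At the second juncture, /n/ likewise becomes [ɲ] adjacent to /j/.

[noceɢɴejɲi]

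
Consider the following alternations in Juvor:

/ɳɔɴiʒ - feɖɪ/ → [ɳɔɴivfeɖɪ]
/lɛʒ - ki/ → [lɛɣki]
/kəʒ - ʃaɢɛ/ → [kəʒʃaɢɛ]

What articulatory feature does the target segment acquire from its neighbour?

place

The segment that alternates is /ʒ/, which surfaces as [v] when adjacent to /f/.
/ʒ/ is postalveolar while /f/ is labiodental; the output [v] is labiodental, matching the trigger — so the feature that spreads is place.
The other alternating form patterns the same way: /ʒ/ → [ɣ] before /k/ (postalveolar → velar, matching velar) — only place changes, and always toward the following segment.
No alternation appears in [kəʒʃaɢɛ]: there the adjacent consonants already agree in place (/ʒ/ and /ʃ/ are both postalveolar), so this form is consistent with the same rule.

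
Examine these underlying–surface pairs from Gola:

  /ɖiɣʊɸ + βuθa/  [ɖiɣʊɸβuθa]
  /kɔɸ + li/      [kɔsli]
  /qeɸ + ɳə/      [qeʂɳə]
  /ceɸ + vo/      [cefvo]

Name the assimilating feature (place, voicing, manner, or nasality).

The segment that alternates is /ɸ/, which surfaces as [s] when adjacent to /l/.
/ɸ/ is bilabial while /l/ is alveolar; the output [s] is alveolar, matching the trigger — so the feature that spreads is place.
The same holds elsewhere in the data: /ɸ/ → [ʂ] before /ɳ/ (bilabial → retroflex, matching retroflex); /ɸ/ → [f] before /v/ (bilabial → labiodental, matching labiodental) — only place changes, and always toward the following segment.
No alternation appears in [ɖiɣʊɸβuθa]: there the adjacent consonants already agree in place (/ɸ/ and /β/ are both bilabial), so this form is consistent with the same rule.

place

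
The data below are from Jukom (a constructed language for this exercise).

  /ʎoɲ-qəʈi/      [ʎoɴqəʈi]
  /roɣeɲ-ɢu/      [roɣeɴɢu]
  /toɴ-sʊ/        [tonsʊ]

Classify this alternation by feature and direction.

Comparing underlying and surface forms, /ɲ/ → [ɴ] is the alternation; the neighbouring /q/ is constant.
The change palatal → uvular matches the place of the following /q/, identifying this as place assimilation.
Manner and voice are unchanged, so the assimilation is partial, not total.
Checking the remaining alternations: /ɲ/ → [ɴ] before /ɢ/ (palatal → uvular, matching uvular); /ɴ/ → [n] before /s/ (uvular → alveolar, matching alveolar) — only place changes, and always toward the following segment.
Since the segment that changes precedes the conditioning segment, the assimilation is regressive.

regressive place assimilation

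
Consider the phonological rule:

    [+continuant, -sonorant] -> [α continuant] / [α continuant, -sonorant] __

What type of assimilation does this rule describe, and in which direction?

The rule copies [continuant] (continuancy) from the environment onto the target fricatives; since [±continuant] encodes the stop/fricative manner contrast, the assimilating dimension is manner.
The conditioning segment sits to the left of the focus bar, meaning the trigger precedes the segment that changes — progressive assimilation.

progressive manner assimilation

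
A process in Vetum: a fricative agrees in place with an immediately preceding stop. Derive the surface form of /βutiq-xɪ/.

[βutiqχɪ]

/x/ is a voiceless velar fricative. The preceding trigger /q/ is uvular, so /x/ must become uvular as well.
The voiceless uvular fricative is [χ], so /x/ → [χ].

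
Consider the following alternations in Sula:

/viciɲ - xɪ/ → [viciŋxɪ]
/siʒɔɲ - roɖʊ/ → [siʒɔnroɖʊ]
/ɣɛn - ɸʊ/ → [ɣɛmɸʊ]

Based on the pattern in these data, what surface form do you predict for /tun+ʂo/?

[tuɳʂo]

The data show regressive place assimilation: /ɲ/ → [ŋ] before /x/; /ɲ/ → [n] before /r/; /n/ → [m] before /ɸ/. In each pair only place changes, matching the following consonant, while manner and voice stay constant.
/n/ is a voiced alveolar nasal. The following trigger /ʂ/ is retroflex, so /n/ must become retroflex as well.
The voiced retroflex nasal is [ɳ], so /n/ → [ɳ].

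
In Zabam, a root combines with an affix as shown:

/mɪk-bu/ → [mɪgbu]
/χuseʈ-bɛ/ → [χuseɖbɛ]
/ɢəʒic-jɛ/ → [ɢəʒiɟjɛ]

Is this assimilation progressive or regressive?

regressive

The segment that alternates is /k/, which surfaces as [g] when adjacent to /b/.
/k/ is voiceless while /b/ is voiced; the output [g] is voiced, matching the trigger — so the feature that spreads is voicing.
The same holds elsewhere in the data: /ʈ/ → [ɖ] before /b/ (voiceless → voiced, matching voiced); /c/ → [ɟ] before /j/ (voiceless → voiced, matching voiced) — only voicing changes, and always toward the following segment.
The trigger is the following segment, so the direction is regressive (anticipatory).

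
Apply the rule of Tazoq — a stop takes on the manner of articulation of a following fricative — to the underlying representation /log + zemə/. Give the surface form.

[loɣzemə]

The rule targets /g/ (voiced velar stop), which sits before the trigger /z/ (fricative).
The voiced velar fricative is [ɣ], so /g/ → [ɣ].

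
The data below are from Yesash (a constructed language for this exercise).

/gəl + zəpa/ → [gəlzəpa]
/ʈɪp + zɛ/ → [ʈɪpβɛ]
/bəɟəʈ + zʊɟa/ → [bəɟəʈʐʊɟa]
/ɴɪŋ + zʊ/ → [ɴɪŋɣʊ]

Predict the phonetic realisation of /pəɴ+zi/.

The data show progressive place assimilation: /z/ → [β] after /p/; /z/ → [ʐ] after /ʈ/; /z/ → [ɣ] after /ŋ/. In each pair only place changes, matching the preceding consonant, while manner and voice stay constant.
No alternation appears in [gəlzəpa]: there the adjacent consonants already agree in place (/z/ and /l/ are both alveolar), so this form is consistent with the same rule.
The rule targets /z/ (voiced alveolar fricative), which sits after the trigger /ɴ/ (uvular).
The voiced uvular fricative is [ʁ], so /z/ → [ʁ].

[pəɴʁi]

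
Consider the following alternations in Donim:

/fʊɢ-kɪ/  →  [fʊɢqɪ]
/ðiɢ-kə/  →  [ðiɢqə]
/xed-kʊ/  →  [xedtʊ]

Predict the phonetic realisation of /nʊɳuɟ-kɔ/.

[nʊɳuɟcɔ]

The data show progressive place assimilation: /k/ → [q] after /ɢ/; /k/ → [t] after /d/. In each pair only place changes, matching the preceding consonant, while manner and voice stay constant.
/k/ is a voiceless velar stop. The preceding trigger /ɟ/ is palatal, so /k/ must become palatal as well.
The voiceless palatal stop is [c], so /k/ → [c].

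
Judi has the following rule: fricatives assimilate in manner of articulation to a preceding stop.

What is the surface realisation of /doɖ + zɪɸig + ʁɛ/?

/z/ is a voiced alveolar fricative. The preceding trigger /ɖ/ is a stop, so /z/ must become a stop as well.
The voiced alveolar stop is [d], so /z/ → [d].
The same rule applies at the second boundary: /ʁ/ → [ɢ] next to /g/.

[doɖdɪɸigɢɛ]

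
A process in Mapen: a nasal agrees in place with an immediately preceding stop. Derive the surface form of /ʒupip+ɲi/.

[ʒupipmi]

The rule targets /ɲ/ (voiced palatal nasal), which sits after the trigger /p/ (bilabial).
A voiced bilabial nasal is [m], so the surface segment is [m].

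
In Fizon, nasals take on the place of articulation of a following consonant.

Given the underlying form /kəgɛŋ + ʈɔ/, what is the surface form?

[kəgɛɳʈɔ]

/ŋ/ is a voiced velar nasal. The following trigger /ʈ/ is retroflex, so /ŋ/ must become retroflex as well.
Changing only its place to retroflex gives [ɳ] — the voiced retroflex nasal.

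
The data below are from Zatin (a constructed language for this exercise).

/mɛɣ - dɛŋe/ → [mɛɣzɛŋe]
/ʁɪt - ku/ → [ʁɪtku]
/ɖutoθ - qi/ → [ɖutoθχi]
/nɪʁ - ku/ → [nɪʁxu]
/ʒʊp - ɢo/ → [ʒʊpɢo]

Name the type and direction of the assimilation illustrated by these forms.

progressive manner assimilation

The segment that alternates is /d/, which surfaces as [z] when adjacent to /ɣ/.
/d/ is a stop while /ɣ/ is a fricative; the output [z] is a fricative, matching the trigger — so the feature that spreads is manner.
Place and voice are unchanged, so the assimilation is partial, not total.
The other alternating forms pattern the same way: /q/ → [χ] after /θ/ (stop → fricative, matching a fricative); /k/ → [x] after /ʁ/ (stop → fricative, matching a fricative) — only manner changes, and always toward the preceding segment.
Nothing changes in [ʁɪtku], [ʒʊpɢo]: there the adjacent consonants already agree in manner (/k/ and /t/ are both stops; /ɢ/ and /p/ are both stops), so these forms are consistent with the same rule.
The trigger is the preceding segment, so the direction is progressive (perseverative).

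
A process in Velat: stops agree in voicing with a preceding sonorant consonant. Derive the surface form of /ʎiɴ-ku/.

The rule targets /k/ (voiceless velar stop), which sits after the trigger /ɴ/ (voiced).
A voiced velar stop is [g], so the surface segment is [g].

[ʎiɴgu]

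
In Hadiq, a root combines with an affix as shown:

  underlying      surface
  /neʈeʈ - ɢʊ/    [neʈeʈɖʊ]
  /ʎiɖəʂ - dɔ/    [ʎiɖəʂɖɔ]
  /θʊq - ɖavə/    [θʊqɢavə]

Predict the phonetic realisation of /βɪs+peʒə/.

[βɪsteʒə]

The data show progressive place assimilation: /ɢ/ → [ɖ] after /ʈ/; /d/ → [ɖ] after /ʂ/; /ɖ/ → [ɢ] after /q/. In each pair only place changes, matching the preceding consonant, while manner and voice stay constant.
The rule targets /p/ (voiceless bilabial stop), which sits after the trigger /s/ (alveolar).
A voiceless alveolar stop is [t], so the surface segment is [t].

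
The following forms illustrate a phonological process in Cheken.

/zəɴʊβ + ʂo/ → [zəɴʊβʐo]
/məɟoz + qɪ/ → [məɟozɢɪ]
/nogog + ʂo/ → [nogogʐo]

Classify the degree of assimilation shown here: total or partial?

partial assimilation

Comparing underlying and surface forms, /ʂ/ → [ʐ] is the alternation; the neighbouring /β/ is constant.
The change voiceless → voiced matches the voicing of the preceding /β/, identifying this as voicing assimilation.
Place and manner are unchanged, so the assimilation is partial, not total.
Checking the remaining alternations: /q/ → [ɢ] after /z/ (voiceless → voiced, matching voiced); /ʂ/ → [ʐ] after /g/ (voiceless → voiced, matching voiced) — only voicing changes, and always toward the preceding segment.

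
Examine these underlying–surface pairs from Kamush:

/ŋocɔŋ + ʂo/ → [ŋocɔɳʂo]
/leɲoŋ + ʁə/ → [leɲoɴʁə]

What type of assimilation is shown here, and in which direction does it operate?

Comparing underlying and surface forms, /ŋ/ → [ɳ] is the alternation; the neighbouring /ʂ/ is constant.
The change velar → retroflex matches the place of the following /ʂ/, identifying this as place assimilation.
Manner and voice are unchanged, so the assimilation is partial, not total.
The same holds elsewhere in the data: /ŋ/ → [ɴ] before /ʁ/ (velar → uvular, matching uvular) — only place changes, and always toward the following segment.
The trigger is the following segment, so the direction is regressive (anticipatory).

regressive place assimilation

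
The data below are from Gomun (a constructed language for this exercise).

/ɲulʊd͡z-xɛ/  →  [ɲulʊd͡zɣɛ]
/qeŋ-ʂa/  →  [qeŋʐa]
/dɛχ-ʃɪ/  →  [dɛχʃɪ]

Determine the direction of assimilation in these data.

progressive

The segment that alternates is /x/, which surfaces as [ɣ] when adjacent to /d͡z/.
/x/ is voiceless while /d͡z/ is voiced; the output [ɣ] is voiced, matching the trigger — so the feature that spreads is voicing.
Checking the remaining alternation: /ʂ/ → [ʐ] after /ŋ/ (voiceless → voiced, matching voiced) — only voicing changes, and always toward the preceding segment.
No alternation appears in [dɛχʃɪ]: there the adjacent consonants already agree in voicing (/ʃ/ and /χ/ are both voiceless), so this form is consistent with the same rule.
Since the segment that changes follows the conditioning segment, the assimilation is progressive.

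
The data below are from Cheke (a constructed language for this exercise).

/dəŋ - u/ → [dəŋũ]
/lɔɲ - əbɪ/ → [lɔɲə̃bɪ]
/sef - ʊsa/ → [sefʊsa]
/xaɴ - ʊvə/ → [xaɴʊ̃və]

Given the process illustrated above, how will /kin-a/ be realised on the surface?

The data show progressive nasality assimilation (vowel nasalisation): /u/ → [ũ] after /ŋ/; /ə/ → [ə̃] after /ɲ/; /ʊ/ → [ʊ̃] after /ɴ/ — a vowel is nasalised by an immediately preceding nasal consonant.
No change occurs in [sefʊsa] because the vowel at the boundary is adjacent to an oral consonant, not a nasal (/ʊ/ next to /f/).
The vowel /a/ is adjacent to the preceding nasal /n/, so it acquires [+nasal] and surfaces as [ã].

[kinã]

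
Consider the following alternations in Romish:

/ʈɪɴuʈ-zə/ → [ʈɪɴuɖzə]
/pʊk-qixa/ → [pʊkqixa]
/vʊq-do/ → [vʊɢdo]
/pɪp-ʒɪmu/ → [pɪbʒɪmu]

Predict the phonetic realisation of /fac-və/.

The data show regressive voicing assimilation: /ʈ/ → [ɖ] before /z/; /q/ → [ɢ] before /d/; /p/ → [b] before /ʒ/. In each pair only voicing changes, matching the following consonant, while place and manner stay constant.
Nothing changes in [pʊkqixa]: there the adjacent consonants already agree in voicing (/k/ and /q/ are both voiceless), so this form is consistent with the same rule.
/c/ is a voiceless palatal stop. The following trigger /v/ is voiced, so /c/ must become voiced as well.
Changing only its voicing to voiced gives [ɟ] — the voiced palatal stop.

[faɟvə]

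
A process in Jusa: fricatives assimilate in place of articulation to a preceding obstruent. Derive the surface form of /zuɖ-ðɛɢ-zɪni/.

The rule targets /ð/ (voiced dental fricative), which sits after the trigger /ɖ/ (retroflex).
A voiced retroflex fricative is [ʐ], so the surface segment is [ʐ].
The same rule applies at the second boundary: /z/ → [ʁ] next to /ɢ/.

[zuɖʐɛɢʁɪni]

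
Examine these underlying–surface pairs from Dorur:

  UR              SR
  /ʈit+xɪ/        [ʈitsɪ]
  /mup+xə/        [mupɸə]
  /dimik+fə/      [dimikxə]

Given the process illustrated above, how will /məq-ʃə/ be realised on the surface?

[məqχə]

The data show progressive place assimilation: /x/ → [s] after /t/; /x/ → [ɸ] after /p/; /f/ → [x] after /k/. In each pair only place changes, matching the preceding consonant, while manner and voice stay constant.
/ʃ/ is a voiceless postalveolar fricative. The preceding trigger /q/ is uvular, so /ʃ/ must become uvular as well.
Changing only its place to uvular gives [χ] — the voiceless uvular fricative.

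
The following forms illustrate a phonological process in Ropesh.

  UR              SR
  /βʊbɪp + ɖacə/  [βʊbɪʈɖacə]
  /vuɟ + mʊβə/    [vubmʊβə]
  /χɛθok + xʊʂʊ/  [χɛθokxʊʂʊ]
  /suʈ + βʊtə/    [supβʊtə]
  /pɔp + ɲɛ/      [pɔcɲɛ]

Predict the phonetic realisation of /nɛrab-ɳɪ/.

[nɛraɖɳɪ]

The data show regressive place assimilation: /p/ → [ʈ] before /ɖ/; /ɟ/ → [b] before /m/; /ʈ/ → [p] before /β/; /p/ → [c] before /ɲ/. In each pair only place changes, matching the following consonant, while manner and voice stay constant.
No alternation appears in [χɛθokxʊʂʊ]: there the adjacent consonants already agree in place (/k/ and /x/ are both velar), so this form is consistent with the same rule.
The rule targets /b/ (voiced bilabial stop), which sits before the trigger /ɳ/ (retroflex).
Changing only its place to retroflex gives [ɖ] — the voiced retroflex stop.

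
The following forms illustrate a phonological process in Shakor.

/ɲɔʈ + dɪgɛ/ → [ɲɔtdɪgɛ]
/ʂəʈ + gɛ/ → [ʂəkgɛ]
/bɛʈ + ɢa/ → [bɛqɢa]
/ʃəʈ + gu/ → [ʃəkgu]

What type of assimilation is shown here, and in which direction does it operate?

Comparing underlying and surface forms, /ʈ/ → [t] is the alternation; the neighbouring /d/ is constant.
The change retroflex → alveolar matches the place of the following /d/, identifying this as place assimilation.
Manner and voice are unchanged, so the assimilation is partial, not total.
The other alternating forms pattern the same way: /ʈ/ → [k] before /g/ (retroflex → velar, matching velar); /ʈ/ → [q] before /ɢ/ (retroflex → uvular, matching uvular) — only place changes, and always toward the following segment.
Since the segment that changes precedes the conditioning segment, the assimilation is regressive.

regressive place assimilation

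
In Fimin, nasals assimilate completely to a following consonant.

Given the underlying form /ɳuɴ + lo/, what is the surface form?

/ɴ/ is the segment targeted by the rule; it sits immediately before /l/, so it assimilates completely and surfaces as [l].

[ɳullo]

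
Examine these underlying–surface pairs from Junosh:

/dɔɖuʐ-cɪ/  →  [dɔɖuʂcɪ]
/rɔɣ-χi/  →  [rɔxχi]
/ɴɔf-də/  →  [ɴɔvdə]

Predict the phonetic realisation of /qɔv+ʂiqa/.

[qɔfʂiqa]

The data show regressive voicing assimilation: /ʐ/ → [ʂ] before /c/; /ɣ/ → [x] before /χ/; /f/ → [v] before /d/. In each pair only voicing changes, matching the following consonant, while place and manner stay constant.
The rule targets /v/ (voiced labiodental fricative), which sits before the trigger /ʂ/ (voiceless).
A voiceless labiodental fricative is [f], so the surface segment is [f].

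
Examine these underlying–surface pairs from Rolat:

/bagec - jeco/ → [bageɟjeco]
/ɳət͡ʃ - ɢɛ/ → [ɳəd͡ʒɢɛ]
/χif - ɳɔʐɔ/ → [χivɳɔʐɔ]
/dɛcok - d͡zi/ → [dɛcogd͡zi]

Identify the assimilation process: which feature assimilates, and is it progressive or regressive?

regressive voicing assimilation

Comparing underlying and surface forms, /c/ → [ɟ] is the alternation; the neighbouring /j/ is constant.
/c/ is voiceless while /j/ is voiced; the output [ɟ] is voiced, matching the trigger — so the feature that spreads is voicing.
Place and manner are unchanged, so the assimilation is partial, not total.
The same holds elsewhere in the data: /t͡ʃ/ → [d͡ʒ] before /ɢ/ (voiceless → voiced, matching voiced); /f/ → [v] before /ɳ/ (voiceless → voiced, matching voiced); /k/ → [g] before /d͡z/ (voiceless → voiced, matching voiced) — only voicing changes, and always toward the following segment.
Since the segment that changes precedes the conditioning segment, the assimilation is regressive.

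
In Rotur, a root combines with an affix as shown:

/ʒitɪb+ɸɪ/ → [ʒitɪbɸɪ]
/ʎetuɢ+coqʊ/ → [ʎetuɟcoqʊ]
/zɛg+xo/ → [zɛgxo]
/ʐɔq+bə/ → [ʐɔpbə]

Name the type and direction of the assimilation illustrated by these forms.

regressive place assimilation

Comparing underlying and surface forms, /ɢ/ → [ɟ] is the alternation; the neighbouring /c/ is constant.
The change uvular → palatal matches the place of the following /c/, identifying this as place assimilation.
Manner and voice are unchanged, so the assimilation is partial, not total.
The same holds elsewhere in the data: /q/ → [p] before /b/ (uvular → bilabial, matching bilabial) — only place changes, and always toward the following segment.
Nothing changes in [ʒitɪbɸɪ], [zɛgxo]: there the adjacent consonants already agree in place (/b/ and /ɸ/ are both bilabial; /g/ and /x/ are both velar), so these forms are consistent with the same rule.
Since the segment that changes precedes the conditioning segment, the assimilation is regressive.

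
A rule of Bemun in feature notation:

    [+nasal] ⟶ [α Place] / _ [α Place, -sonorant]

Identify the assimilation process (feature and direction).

The shared variable α links the value of the place features (abbreviated [Place]) on the target to the same value on the neighbouring segment, so place is the feature that assimilates.
Since the environment is written after the underscore, the trigger follows the target; the direction is regressive.

regressive place assimilation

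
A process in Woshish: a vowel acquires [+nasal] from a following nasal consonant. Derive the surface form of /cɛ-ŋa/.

[cɛ̃ŋa]

The vowel /ɛ/ is adjacent to the following nasal /ŋ/, so it acquires [+nasal] and surfaces as [ɛ̃].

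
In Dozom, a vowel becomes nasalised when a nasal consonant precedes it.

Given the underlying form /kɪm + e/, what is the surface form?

/e/ sits next to the nasal /m/ and is therefore nasalised to [ẽ].

[kɪmẽ]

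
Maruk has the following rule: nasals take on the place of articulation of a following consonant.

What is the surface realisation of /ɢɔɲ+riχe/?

/ɲ/ is a voiced palatal nasal. The following trigger /r/ is alveolar, so /ɲ/ must become alveolar as well.
A voiced alveolar nasal is [n], so the surface segment is [n].

[ɢɔnriχe]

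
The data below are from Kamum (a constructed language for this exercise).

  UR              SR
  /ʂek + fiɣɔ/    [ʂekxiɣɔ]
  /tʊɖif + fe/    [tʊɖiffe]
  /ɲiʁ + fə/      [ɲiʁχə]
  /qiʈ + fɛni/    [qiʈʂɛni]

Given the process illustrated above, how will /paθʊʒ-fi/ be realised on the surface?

The data show progressive place assimilation: /f/ → [x] after /k/; /f/ → [χ] after /ʁ/; /f/ → [ʂ] after /ʈ/. In each pair only place changes, matching the preceding consonant, while manner and voice stay constant.
Nothing changes in [tʊɖiffe]: there the adjacent consonants already agree in place (/f/ and /f/ are both labiodental), so this form is consistent with the same rule.
/f/ is a voiceless labiodental fricative. The preceding trigger /ʒ/ is postalveolar, so /f/ must become postalveolar as well.
Changing only its place to postalveolar gives [ʃ] — the voiceless postalveolar fricative.

[paθʊʒʃi]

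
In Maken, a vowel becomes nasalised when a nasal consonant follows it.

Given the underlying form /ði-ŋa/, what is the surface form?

The vowel /i/ is adjacent to the following nasal /ŋ/, so it acquires [+nasal] and surfaces as [ĩ].

[ðĩŋa]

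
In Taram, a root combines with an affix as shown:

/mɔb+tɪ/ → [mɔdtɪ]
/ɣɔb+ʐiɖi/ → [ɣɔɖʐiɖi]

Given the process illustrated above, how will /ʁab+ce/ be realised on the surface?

The data show regressive place assimilation: /b/ → [d] before /t/; /b/ → [ɖ] before /ʐ/. In each pair only place changes, matching the following consonant, while manner and voice stay constant.
The rule targets /b/ (voiced bilabial stop), which sits before the trigger /c/ (palatal).
The voiced palatal stop is [ɟ], so /b/ → [ɟ].

[ʁaɟce]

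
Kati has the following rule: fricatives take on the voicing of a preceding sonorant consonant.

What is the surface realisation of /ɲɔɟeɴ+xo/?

The rule targets /x/ (voiceless velar fricative), which sits after the trigger /ɴ/ (voiced).
Changing only its voicing to voiced gives [ɣ] — the voiced velar fricative.

[ɲɔɟeɴɣo]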